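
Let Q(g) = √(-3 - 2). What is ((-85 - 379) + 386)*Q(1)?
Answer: -78*I*√5 ≈ -174.41*I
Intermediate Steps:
Q(g) = I*√5 (Q(g) = √(-5) = I*√5)
((-85 - 379) + 386)*Q(1) = ((-85 - 379) + 386)*(I*√5) = (-464 + 386)*(I*√5) = -78*I*√5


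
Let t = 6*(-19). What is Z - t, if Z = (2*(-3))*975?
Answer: -5736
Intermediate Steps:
t = -114
Z = -5850 (Z = -6*975 = -5850)
Z - t = -5850 - 1*(-114) = -5850 + 114 = -5736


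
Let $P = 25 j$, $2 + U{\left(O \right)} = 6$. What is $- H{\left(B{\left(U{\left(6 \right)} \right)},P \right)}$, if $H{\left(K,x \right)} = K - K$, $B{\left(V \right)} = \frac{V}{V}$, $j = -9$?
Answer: $0$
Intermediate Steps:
$U{\left(O \right)} = 4$ ($U{\left(O \right)} = -2 + 6 = 4$)
$B{\left(V \right)} = 1$
$P = -225$ ($P = 25 \left(-9\right) = -225$)
$H{\left(K,x \right)} = 0$
$- H{\left(B{\left(U{\left(6 \right)} \right)},P \right)} = \left(-1\right) 0 = 0$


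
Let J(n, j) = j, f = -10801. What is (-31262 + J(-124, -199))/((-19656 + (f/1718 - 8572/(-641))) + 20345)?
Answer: -34646048718/766556237 ≈ -45.197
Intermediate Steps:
(-31262 + J(-124, -199))/((-19656 + (f/1718 - 8572/(-641))) + 20345) = (-31262 - 199)/((-19656 + (-10801/1718 - 8572/(-641))) + 20345) = -31461/((-19656 + (-10801*1/1718 - 8572*(-1/641))) + 20345) = -31461/((-19656 + (-10801/1718 + 8572/641)) + 20345) = -31461/((-19656 + 7803255/1101238) + 20345) = -31461/(-21638130873/1101238 + 20345) = -31461/766556237/1101238 = -31461*1101238/766556237 = -34646048718/766556237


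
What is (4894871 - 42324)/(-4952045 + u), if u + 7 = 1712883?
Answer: -4852547/3239169 ≈ -1.4981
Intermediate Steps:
u = 1712876 (u = -7 + 1712883 = 1712876)
(4894871 - 42324)/(-4952045 + u) = (4894871 - 42324)/(-4952045 + 1712876) = 4852547/(-3239169) = 4852547*(-1/3239169) = -4852547/3239169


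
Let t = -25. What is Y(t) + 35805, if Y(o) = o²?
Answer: 36430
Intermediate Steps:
Y(t) + 35805 = (-25)² + 35805 = 625 + 35805 = 36430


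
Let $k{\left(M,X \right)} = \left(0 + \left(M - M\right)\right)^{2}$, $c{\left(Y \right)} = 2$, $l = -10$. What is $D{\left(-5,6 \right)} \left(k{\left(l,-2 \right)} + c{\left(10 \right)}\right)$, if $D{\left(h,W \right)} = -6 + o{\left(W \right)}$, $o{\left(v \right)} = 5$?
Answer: $-2$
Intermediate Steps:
$D{\left(h,W \right)} = -1$ ($D{\left(h,W \right)} = -6 + 5 = -1$)
$k{\left(M,X \right)} = 0$ ($k{\left(M,X \right)} = \left(0 + 0\right)^{2} = 0^{2} = 0$)
$D{\left(-5,6 \right)} \left(k{\left(l,-2 \right)} + c{\left(10 \right)}\right) = - (0 + 2) = \left(-1\right) 2 = -2$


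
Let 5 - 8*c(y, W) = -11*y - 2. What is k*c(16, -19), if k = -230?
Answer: -21045/4 ≈ -5261.3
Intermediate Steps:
c(y, W) = 7/8 + 11*y/8 (c(y, W) = 5/8 - (-11*y - 2)/8 = 5/8 - (-2 - 11*y)/8 = 5/8 + (1/4 + 11*y/8) = 7/8 + 11*y/8)
k*c(16, -19) = -230*(7/8 + (11/8)*16) = -230*(7/8 + 22) = -230*183/8 = -21045/4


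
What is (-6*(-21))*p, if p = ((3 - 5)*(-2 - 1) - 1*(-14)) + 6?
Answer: 3276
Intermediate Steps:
p = 26 (p = (-2*(-3) + 14) + 6 = (6 + 14) + 6 = 20 + 6 = 26)
(-6*(-21))*p = -6*(-21)*26 = 126*26 = 3276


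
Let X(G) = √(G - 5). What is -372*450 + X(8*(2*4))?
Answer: -167400 + √59 ≈ -1.6739e+5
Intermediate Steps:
X(G) = √(-5 + G)
-372*450 + X(8*(2*4)) = -372*450 + √(-5 + 8*(2*4)) = -167400 + √(-5 + 8*8) = -167400 + √(-5 + 64) = -167400 + √59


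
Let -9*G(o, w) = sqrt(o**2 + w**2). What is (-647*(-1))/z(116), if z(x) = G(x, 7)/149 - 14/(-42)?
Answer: 387829269/186304 + 867627*sqrt(13505)/186304 ≈ 2622.9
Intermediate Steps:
G(o, w) = -sqrt(o**2 + w**2)/9
z(x) = 1/3 - sqrt(49 + x**2)/1341 (z(x) = -sqrt(x**2 + 7**2)/9/149 - 14/(-42) = -sqrt(x**2 + 49)/9*(1/149) - 14*(-1/42) = -sqrt(49 + x**2)/9*(1/149) + 1/3 = -sqrt(49 + x**2)/1341 + 1/3 = 1/3 - sqrt(49 + x**2)/1341)
(-647*(-1))/z(116) = (-647*(-1))/(1/3 - sqrt(49 + 116**2)/1341) = 647/(1/3 - sqrt(49 + 13456)/1341) = 647/(1/3 - sqrt(13505)/1341)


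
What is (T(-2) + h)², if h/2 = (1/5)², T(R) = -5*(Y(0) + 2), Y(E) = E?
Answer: 61504/625 ≈ 98.406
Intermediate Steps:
T(R) = -10 (T(R) = -5*(0 + 2) = -5*2 = -10)
h = 2/25 (h = 2*(1/5)² = 2*(⅕)² = 2*(1/25) = 2/25 ≈ 0.080000)
(T(-2) + h)² = (-10 + 2/25)² = (-248/25)² = 61504/625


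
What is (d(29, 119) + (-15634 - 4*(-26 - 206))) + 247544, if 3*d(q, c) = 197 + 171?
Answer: 698882/3 ≈ 2.3296e+5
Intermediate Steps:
d(q, c) = 368/3 (d(q, c) = (197 + 171)/3 = (⅓)*368 = 368/3)
(d(29, 119) + (-15634 - 4*(-26 - 206))) + 247544 = (368/3 + (-15634 - 4*(-26 - 206))) + 247544 = (368/3 + (-15634 - 4*(-232))) + 247544 = (368/3 + (-15634 - 1*(-928))) + 247544 = (368/3 + (-15634 + 928)) + 247544 = (368/3 - 14706) + 247544 = -43750/3 + 247544 = 698882/3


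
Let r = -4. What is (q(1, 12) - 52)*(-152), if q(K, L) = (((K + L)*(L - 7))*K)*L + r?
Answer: -110048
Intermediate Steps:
q(K, L) = -4 + K*L*(-7 + L)*(K + L) (q(K, L) = (((K + L)*(L - 7))*K)*L - 4 = (((K + L)*(-7 + L))*K)*L - 4 = (((-7 + L)*(K + L))*K)*L - 4 = (K*(-7 + L)*(K + L))*L - 4 = K*L*(-7 + L)*(K + L) - 4 = -4 + K*L*(-7 + L)*(K + L))
(q(1, 12) - 52)*(-152) = ((-4 + 1*12³ + 1²*12² - 7*1*12² - 7*12*1²) - 52)*(-152) = ((-4 + 1*1728 + 1*144 - 7*1*144 - 7*12*1) - 52)*(-152) = ((-4 + 1728 + 144 - 1008 - 84) - 52)*(-152) = (776 - 52)*(-152) = 724*(-152) = -110048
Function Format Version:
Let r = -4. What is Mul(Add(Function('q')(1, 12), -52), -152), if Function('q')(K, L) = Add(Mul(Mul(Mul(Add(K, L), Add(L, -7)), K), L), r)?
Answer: -110048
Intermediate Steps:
Function('q')(K, L) = Add(-4, Mul(K, L, Add(-7, L), Add(K, L))) (Function('q')(K, L) = Add(Mul(Mul(Mul(Add(K, L), Add(L, -7)), K), L), -4) = Add(Mul(Mul(Mul(Add(K, L), Add(-7, L)), K), L), -4) = Add(Mul(Mul(Mul(Add(-7, L), Add(K, L)), K), L), -4) = Add(Mul(Mul(K, Add(-7, L), Add(K, L)), L), -4) = Add(Mul(K, L, Add(-7, L), Add(K, L)), -4) = Add(-4, Mul(K, L, Add(-7, L), Add(K, L))))
Mul(Add(Function('q')(1, 12), -52), -152) = Mul(Add(Add(-4, Mul(1, Pow(12, 3)), Mul(Pow(1, 2), Pow(12, 2)), Mul(-7, 1, Pow(12, 2)), Mul(-7, 12, Pow(1, 2))), -52), -152) = Mul(Add(Add(-4, Mul(1, 1728), Mul(1, 144), Mul(-7, 1, 144), Mul(-7, 12, 1)), -52), -152) = Mul(Add(Add(-4, 1728, 144, -1008, -84), -52), -152) = Mul(Add(776, -52), -152) = Mul(724, -152) = -110048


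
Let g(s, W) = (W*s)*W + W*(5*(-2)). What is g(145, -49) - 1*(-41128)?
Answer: 389763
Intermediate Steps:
g(s, W) = -10*W + s*W**2 (g(s, W) = s*W**2 + W*(-10) = s*W**2 - 10*W = -10*W + s*W**2)
g(145, -49) - 1*(-41128) = -49*(-10 - 49*145) - 1*(-41128) = -49*(-10 - 7105) + 41128 = -49*(-7115) + 41128 = 348635 + 41128 = 389763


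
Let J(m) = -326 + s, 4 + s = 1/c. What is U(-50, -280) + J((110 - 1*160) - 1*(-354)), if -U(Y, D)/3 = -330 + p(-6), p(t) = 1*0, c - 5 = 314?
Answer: 210541/319 ≈ 660.00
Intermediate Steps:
c = 319 (c = 5 + 314 = 319)
s = -1275/319 (s = -4 + 1/319 = -1275/319 ≈ -3.9969)
p(t) = 0
U(Y, D) = 990 (U(Y, D) = -3*(-330 + 0) = -3*(-330) = 990)
J(m) = -105269/319 (J(m) = -326 - 1275/319 = -105269/319)
U(-50, -280) + J((110 - 1*160) - 1*(-354)) = 990 - 105269/319 = 210541/319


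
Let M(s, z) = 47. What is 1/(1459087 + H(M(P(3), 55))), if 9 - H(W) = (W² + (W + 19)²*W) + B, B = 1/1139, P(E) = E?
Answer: 1139/1426204544 ≈ 7.9862e-7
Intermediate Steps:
B = 1/1139 ≈ 0.00087796
H(W) = 10250/1139 - W² - W*(19 + W)² (H(W) = 9 - ((W² + (W + 19)²*W) + 1/1139) = 9 - ((W² + (19 + W)²*W) + 1/1139) = 9 - ((W² + W*(19 + W)²) + 1/1139) = 9 - (1/1139 + W² + W*(19 + W)²) = 9 + (-1/1139 - W² - W*(19 + W)²) = 10250/1139 - W² - W*(19 + W)²)
1/(1459087 + H(M(P(3), 55))) = 1/(1459087 + (10250/1139 - 1*47² - 1*47*(19 + 47)²)) = 1/(1459087 + (10250/1139 - 1*2209 - 1*47*66²)) = 1/(1459087 + (10250/1139 - 2209 - 1*47*4356)) = 1/(1459087 + (10250/1139 - 2209 - 204732)) = 1/(1459087 - 235695549/1139) = 1/(1426204544/1139) = 1139/1426204544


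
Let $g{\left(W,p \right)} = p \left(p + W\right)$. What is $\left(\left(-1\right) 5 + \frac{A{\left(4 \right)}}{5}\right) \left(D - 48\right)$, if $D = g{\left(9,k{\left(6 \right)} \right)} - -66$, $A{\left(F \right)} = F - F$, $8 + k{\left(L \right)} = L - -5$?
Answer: $-270$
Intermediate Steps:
$k{\left(L \right)} = -3 + L$ ($k{\left(L \right)} = -8 + \left(L - -5\right) = -8 + \left(L + 5\right) = -8 + \left(5 + L\right) = -3 + L$)
$A{\left(F \right)} = 0$
$g{\left(W,p \right)} = p \left(W + p\right)$
$D = 102$ ($D = \left(-3 + 6\right) \left(9 + \left(-3 + 6\right)\right) - -66 = 3 \left(9 + 3\right) + 66 = 3 \cdot 12 + 66 = 36 + 66 = 102$)
$\left(\left(-1\right) 5 + \frac{A{\left(4 \right)}}{5}\right) \left(D - 48\right) = \left(\left(-1\right) 5 + \frac{0}{5}\right) \left(102 - 48\right) = \left(-5 + 0 \cdot \frac{1}{5}\right) 54 = \left(-5 + 0\right) 54 = \left(-5\right) 54 = -270$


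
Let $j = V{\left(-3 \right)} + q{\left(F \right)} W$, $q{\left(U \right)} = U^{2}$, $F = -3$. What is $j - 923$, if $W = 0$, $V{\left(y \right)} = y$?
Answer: $-926$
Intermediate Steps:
$j = -3$ ($j = -3 + \left(-3\right)^{2} \cdot 0 = -3 + 9 \cdot 0 = -3 + 0 = -3$)
$j - 923 = -3 - 923 = -926$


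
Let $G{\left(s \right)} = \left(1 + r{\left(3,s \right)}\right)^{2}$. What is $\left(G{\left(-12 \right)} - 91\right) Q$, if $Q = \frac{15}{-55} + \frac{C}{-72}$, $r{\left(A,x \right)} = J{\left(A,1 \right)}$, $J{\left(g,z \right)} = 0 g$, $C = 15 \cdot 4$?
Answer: $\frac{1095}{11} \approx 99.545$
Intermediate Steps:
$C = 60$
$J{\left(g,z \right)} = 0$
$r{\left(A,x \right)} = 0$
$G{\left(s \right)} = 1$ ($G{\left(s \right)} = \left(1 + 0\right)^{2} = 1^{2} = 1$)
$Q = - \frac{73}{66}$ ($Q = \frac{15}{-55} + \frac{60}{-72} = 15 \left(- \frac{1}{55}\right) + 60 \left(- \frac{1}{72}\right) = - \frac{3}{11} - \frac{5}{6} = - \frac{73}{66} \approx -1.1061$)
$\left(G{\left(-12 \right)} - 91\right) Q = \left(1 - 91\right) \left(- \frac{73}{66}\right) = \left(-90\right) \left(- \frac{73}{66}\right) = \frac{1095}{11}$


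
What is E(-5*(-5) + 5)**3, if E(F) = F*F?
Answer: 729000000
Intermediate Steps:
E(F) = F**2
E(-5*(-5) + 5)**3 = ((-5*(-5) + 5)**2)**3 = ((25 + 5)**2)**3 = (30**2)**3 = 900**3 = 729000000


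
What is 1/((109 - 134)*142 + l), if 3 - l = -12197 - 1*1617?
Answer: 1/10267 ≈ 9.7399e-5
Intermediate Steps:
l = 13817 (l = 3 - (-12197 - 1*1617) = 3 - (-12197 - 1617) = 3 - 1*(-13814) = 3 + 13814 = 13817)
1/((109 - 134)*142 + l) = 1/((109 - 134)*142 + 13817) = 1/(-25*142 + 13817) = 1/(-3550 + 13817) = 1/10267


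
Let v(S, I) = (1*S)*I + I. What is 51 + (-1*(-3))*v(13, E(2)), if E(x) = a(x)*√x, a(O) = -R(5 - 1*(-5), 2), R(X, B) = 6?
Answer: 51 - 252*√2 ≈ -305.38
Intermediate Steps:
a(O) = -6 (a(O) = -1*6 = -6)
E(x) = -6*√x
v(S, I) = I + I*S (v(S, I) = S*I + I = I*S + I = I + I*S)
51 + (-1*(-3))*v(13, E(2)) = 51 + (-1*(-3))*((-6*√2)*(1 + 13)) = 51 + 3*(-6*√2*14) = 51 + 3*(-84*√2) = 51 - 252*√2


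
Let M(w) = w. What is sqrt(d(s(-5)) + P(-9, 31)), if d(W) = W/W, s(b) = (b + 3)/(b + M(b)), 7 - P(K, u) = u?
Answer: I*sqrt(23) ≈ 4.7958*I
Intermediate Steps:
P(K, u) = 7 - u
s(b) = (3 + b)/(2*b) (s(b) = (b + 3)/(b + b) = (3 + b)/((2*b)) = (3 + b)*(1/(2*b)) = (3 + b)/(2*b))
d(W) = 1
sqrt(d(s(-5)) + P(-9, 31)) = sqrt(1 + (7 - 1*31)) = sqrt(1 + (7 - 31)) = sqrt(1 - 24) = sqrt(-23) = I*sqrt(23)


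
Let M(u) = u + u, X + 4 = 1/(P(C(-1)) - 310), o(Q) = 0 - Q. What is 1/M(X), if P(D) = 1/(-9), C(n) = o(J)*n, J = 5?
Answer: -2791/22346 ≈ -0.12490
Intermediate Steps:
o(Q) = -Q
C(n) = -5*n (C(n) = (-1*5)*n = -5*n)
P(D) = -⅑
X = -11173/2791 (X = -4 + 1/(-⅑ - 310) = -4 + 1/(-2791/9) = -4 - 9/2791 = -11173/2791 ≈ -4.0032)
M(u) = 2*u
1/M(X) = 1/(2*(-11173/2791)) = 1/(-22346/2791) = -2791/22346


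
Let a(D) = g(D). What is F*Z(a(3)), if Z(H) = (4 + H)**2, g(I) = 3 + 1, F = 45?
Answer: 2880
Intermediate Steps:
g(I) = 4
a(D) = 4
F*Z(a(3)) = 45*(4 + 4)**2 = 45*8**2 = 45*64 = 2880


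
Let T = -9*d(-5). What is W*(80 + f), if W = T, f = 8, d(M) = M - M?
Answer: 0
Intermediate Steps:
d(M) = 0
T = 0 (T = -9*0 = 0)
W = 0
W*(80 + f) = 0*(80 + 8) = 0*88 = 0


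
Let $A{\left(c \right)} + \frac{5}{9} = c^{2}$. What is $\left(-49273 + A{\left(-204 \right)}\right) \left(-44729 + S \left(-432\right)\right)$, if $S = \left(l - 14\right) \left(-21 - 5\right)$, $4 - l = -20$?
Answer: $- \frac{4658236538}{9} \approx -5.1758 \cdot 10^{8}$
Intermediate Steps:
$l = 24$ ($l = 4 - -20 = 4 + 20 = 24$)
$S = -260$ ($S = \left(24 - 14\right) \left(-21 - 5\right) = 10 \left(-26\right) = -260$)
$A{\left(c \right)} = - \frac{5}{9} + c^{2}$
$\left(-49273 + A{\left(-204 \right)}\right) \left(-44729 + S \left(-432\right)\right) = \left(-49273 - \left(\frac{5}{9} - \left(-204\right)^{2}\right)\right) \left(-44729 - -112320\right) = \left(-49273 + \left(- \frac{5}{9} + 41616\right)\right) \left(-44729 + 112320\right) = \left(-49273 + \frac{374539}{9}\right) 67591 = \left(- \frac{68918}{9}\right) 67591 = - \frac{4658236538}{9}$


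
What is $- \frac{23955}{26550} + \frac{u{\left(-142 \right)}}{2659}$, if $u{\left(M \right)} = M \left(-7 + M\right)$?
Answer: $\frac{33203237}{4706430} \approx 7.0549$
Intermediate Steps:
$- \frac{23955}{26550} + \frac{u{\left(-142 \right)}}{2659} = - \frac{23955}{26550} + \frac{\left(-142\right) \left(-7 - 142\right)}{2659} = \left(-23955\right) \frac{1}{26550} + \left(-142\right) \left(-149\right) \frac{1}{2659} = - \frac{1597}{1770} + 21158 \cdot \frac{1}{2659} = - \frac{1597}{1770} + \frac{21158}{2659} = \frac{33203237}{4706430}$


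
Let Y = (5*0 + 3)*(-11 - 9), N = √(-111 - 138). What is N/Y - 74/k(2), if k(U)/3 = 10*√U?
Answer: -37*√2/30 - I*√249/60 ≈ -1.7442 - 0.263*I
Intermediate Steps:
k(U) = 30*√U (k(U) = 3*(10*√U) = 30*√U)
N = I*√249 (N = √(-249) = I*√249 ≈ 15.78*I)
Y = -60 (Y = (0 + 3)*(-20) = 3*(-20) = -60)
N/Y - 74/k(2) = (I*√249)/(-60) - 74*√2/60 = (I*√249)*(-1/60) - 37*√2/30 = -I*√249/60 - 37*√2/30 = -37*√2/30 - I*√249/60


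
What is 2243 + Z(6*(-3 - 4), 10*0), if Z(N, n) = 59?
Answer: 2302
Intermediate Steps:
2243 + Z(6*(-3 - 4), 10*0) = 2243 + 59 = 2302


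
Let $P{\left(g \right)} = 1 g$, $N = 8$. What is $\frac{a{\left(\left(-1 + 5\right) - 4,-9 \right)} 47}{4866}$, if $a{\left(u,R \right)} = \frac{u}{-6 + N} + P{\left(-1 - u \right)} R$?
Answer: $\frac{141}{1622} \approx 0.08693$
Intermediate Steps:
$P{\left(g \right)} = g$
$a{\left(u,R \right)} = \frac{u}{2} + R \left(-1 - u\right)$ ($a{\left(u,R \right)} = \frac{u}{-6 + 8} + \left(-1 - u\right) R = \frac{u}{2} + R \left(-1 - u\right)$)
$\frac{a{\left(\left(-1 + 5\right) - 4,-9 \right)} 47}{4866} = \frac{\left(\frac{\left(-1 + 5\right) - 4}{2} - -9 - - 9 \left(\left(-1 + 5\right) - 4\right)\right) 47}{4866} = \left(\frac{4 - 4}{2} + 9 - - 9 \left(4 - 4\right)\right) 47 \cdot \frac{1}{4866} = \left(\frac{1}{2} \cdot 0 + 9 - \left(-9\right) 0\right) 47 \cdot \frac{1}{4866} = \left(0 + 9 + 0\right) 47 \cdot \frac{1}{4866} = 9 \cdot 47 \cdot \frac{1}{4866} = 423 \cdot \frac{1}{4866} = \frac{141}{1622}$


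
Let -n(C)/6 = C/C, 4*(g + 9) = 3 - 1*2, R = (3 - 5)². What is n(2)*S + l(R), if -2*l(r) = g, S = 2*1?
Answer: -61/8 ≈ -7.6250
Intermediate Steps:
R = 4 (R = (-2)² = 4)
S = 2
g = -35/4 (g = -9 + (3 - 1*2)/4 = -9 + (3 - 2)/4 = -9 + (¼)*1 = -9 + ¼ = -35/4 ≈ -8.7500)
l(r) = 35/8 (l(r) = -½*(-35/4) = 35/8)
n(C) = -6 (n(C) = -6*C/C = -6*1 = -6)
n(2)*S + l(R) = -6*2 + 35/8 = -12 + 35/8 = -61/8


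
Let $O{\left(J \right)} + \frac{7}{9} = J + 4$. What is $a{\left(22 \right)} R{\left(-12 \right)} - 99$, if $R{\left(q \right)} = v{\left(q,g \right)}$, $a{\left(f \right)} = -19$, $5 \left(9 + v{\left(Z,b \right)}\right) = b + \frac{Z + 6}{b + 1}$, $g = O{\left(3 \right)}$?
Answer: $\frac{150674}{2925} \approx 51.512$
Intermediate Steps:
$O{\left(J \right)} = \frac{29}{9} + J$ ($O{\left(J \right)} = - \frac{7}{9} + \left(J + 4\right) = - \frac{7}{9} + \left(4 + J\right) = \frac{29}{9} + J$)
$g = \frac{56}{9}$ ($g = \frac{29}{9} + 3 = \frac{56}{9} \approx 6.2222$)
$v{\left(Z,b \right)} = -9 + \frac{b}{5} + \frac{6 + Z}{5 \left(1 + b\right)}$ ($v{\left(Z,b \right)} = -9 + \frac{b + \frac{Z + 6}{b + 1}}{5} = -9 + \frac{b + \frac{6 + Z}{1 + b}}{5} = -9 + \left(\frac{b}{5} + \frac{6 + Z}{5 \left(1 + b\right)}\right) = -9 + \frac{b}{5} + \frac{6 + Z}{5 \left(1 + b\right)}$)
$R{\left(q \right)} = - \frac{22199}{2925} + \frac{9 q}{325}$ ($R{\left(q \right)} = \frac{-39 + q + \left(\frac{56}{9}\right)^{2} - \frac{2464}{9}}{5 \left(1 + \frac{56}{9}\right)} = \frac{-39 + q + \frac{3136}{81} - \frac{2464}{9}}{5 \cdot \frac{65}{9}} = \frac{1}{5} \cdot \frac{9}{65} \left(- \frac{22199}{81} + q\right) = - \frac{22199}{2925} + \frac{9 q}{325}$)
$a{\left(22 \right)} R{\left(-12 \right)} - 99 = - 19 \left(- \frac{22199}{2925} + \frac{9}{325} \left(-12\right)\right) - 99 = - 19 \left(- \frac{22199}{2925} - \frac{108}{325}\right) - 99 = \left(-19\right) \left(- \frac{23171}{2925}\right) - 99 = \frac{440249}{2925} - 99 = \frac{150674}{2925}$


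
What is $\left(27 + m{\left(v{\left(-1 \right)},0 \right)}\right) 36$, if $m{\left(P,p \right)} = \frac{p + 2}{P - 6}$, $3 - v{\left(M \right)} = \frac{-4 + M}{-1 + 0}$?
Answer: $963$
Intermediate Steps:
$v{\left(M \right)} = -1 + M$ ($v{\left(M \right)} = 3 - \frac{-4 + M}{-1 + 0} = 3 - \frac{-4 + M}{-1} = 3 - \left(-4 + M\right) \left(-1\right) = 3 - \left(4 - M\right) = 3 + \left(-4 + M\right) = -1 + M$)
$m{\left(P,p \right)} = \frac{2 + p}{-6 + P}$
$\left(27 + m{\left(v{\left(-1 \right)},0 \right)}\right) 36 = \left(27 + \frac{2 + 0}{-6 - 2}\right) 36 = \left(27 + \frac{1}{-6 - 2} \cdot 2\right) 36 = \left(27 + \frac{1}{-8} \cdot 2\right) 36 = \left(27 - \frac{1}{4}\right) 36 = \frac{107}{4} \cdot 36 = 963$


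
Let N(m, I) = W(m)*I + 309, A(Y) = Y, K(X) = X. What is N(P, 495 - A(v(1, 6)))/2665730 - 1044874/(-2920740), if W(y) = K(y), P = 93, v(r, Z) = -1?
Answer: 14604911857/38929521201 ≈ 0.37516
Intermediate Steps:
W(y) = y
N(m, I) = 309 + I*m (N(m, I) = m*I + 309 = I*m + 309 = 309 + I*m)
N(P, 495 - A(v(1, 6)))/2665730 - 1044874/(-2920740) = (309 + (495 - 1*(-1))*93)/2665730 - 1044874/(-2920740) = (309 + (495 + 1)*93)*(1/2665730) - 1044874*(-1/2920740) = (309 + 496*93)*(1/2665730) + 522437/1460370 = (309 + 46128)*(1/2665730) + 522437/1460370 = 46437*(1/2665730) + 522437/1460370 = 46437/2665730 + 522437/1460370 = 14604911857/38929521201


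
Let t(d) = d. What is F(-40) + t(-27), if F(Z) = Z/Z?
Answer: -26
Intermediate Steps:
F(Z) = 1
F(-40) + t(-27) = 1 - 27 = -26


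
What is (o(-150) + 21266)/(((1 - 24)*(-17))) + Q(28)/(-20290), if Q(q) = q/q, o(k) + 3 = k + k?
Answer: 425338879/7933390 ≈ 53.614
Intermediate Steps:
o(k) = -3 + 2*k (o(k) = -3 + (k + k) = -3 + 2*k)
Q(q) = 1
(o(-150) + 21266)/(((1 - 24)*(-17))) + Q(28)/(-20290) = ((-3 + 2*(-150)) + 21266)/(((1 - 24)*(-17))) + 1/(-20290) = ((-3 - 300) + 21266)/((-23*(-17))) + 1*(-1/20290) = (-303 + 21266)/391 - 1/20290 = 20963*(1/391) - 1/20290 = 20963/391 - 1/20290 = 425338879/7933390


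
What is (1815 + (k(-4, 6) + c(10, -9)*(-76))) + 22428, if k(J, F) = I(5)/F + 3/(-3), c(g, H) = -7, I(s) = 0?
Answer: 24774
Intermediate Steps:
k(J, F) = -1 (k(J, F) = 0/F + 3/(-3) = 0 + 3*(-⅓) = 0 - 1 = -1)
(1815 + (k(-4, 6) + c(10, -9)*(-76))) + 22428 = (1815 + (-1 - 7*(-76))) + 22428 = (1815 + (-1 + 532)) + 22428 = (1815 + 531) + 22428 = 2346 + 22428 = 24774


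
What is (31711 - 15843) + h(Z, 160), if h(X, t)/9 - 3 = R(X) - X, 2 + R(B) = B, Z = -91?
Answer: 15877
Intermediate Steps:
R(B) = -2 + B
h(X, t) = 9 (h(X, t) = 27 + 9*((-2 + X) - X) = 27 + 9*(-2) = 27 - 18 = 9)
(31711 - 15843) + h(Z, 160) = (31711 - 15843) + 9 = 15868 + 9 = 15877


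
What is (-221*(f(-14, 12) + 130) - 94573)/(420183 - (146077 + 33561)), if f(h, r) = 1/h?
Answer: -1726021/3367630 ≈ -0.51253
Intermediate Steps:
(-221*(f(-14, 12) + 130) - 94573)/(420183 - (146077 + 33561)) = (-221*(1/(-14) + 130) - 94573)/(420183 - (146077 + 33561)) = (-221*(-1/14 + 130) - 94573)/(420183 - 1*179638) = (-221*1819/14 - 94573)/(420183 - 179638) = (-401999/14 - 94573)/240545 = -1726021/14*1/240545 = -1726021/3367630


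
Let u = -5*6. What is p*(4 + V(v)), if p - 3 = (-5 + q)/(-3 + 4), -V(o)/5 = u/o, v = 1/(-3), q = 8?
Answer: -2676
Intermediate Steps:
u = -30
v = -⅓ ≈ -0.33333
V(o) = 150/o (V(o) = -(-150)/o = 150/o)
p = 6 (p = 3 + (-5 + 8)/(-3 + 4) = 3 + 3/1 = 3 + 3*1 = 3 + 3 = 6)
p*(4 + V(v)) = 6*(4 + 150/(-⅓)) = 6*(4 + 150*(-3)) = 6*(4 - 450) = 6*(-446) = -2676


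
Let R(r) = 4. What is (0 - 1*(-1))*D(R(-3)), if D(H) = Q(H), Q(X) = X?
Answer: 4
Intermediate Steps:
D(H) = H
(0 - 1*(-1))*D(R(-3)) = (0 - 1*(-1))*4 = (0 + 1)*4 = 1*4 = 4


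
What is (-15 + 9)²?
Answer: 36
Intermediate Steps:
(-15 + 9)² = (-6)² = 36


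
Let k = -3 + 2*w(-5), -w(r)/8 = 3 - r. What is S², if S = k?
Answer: 17161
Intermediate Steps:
w(r) = -24 + 8*r (w(r) = -8*(3 - r) = -24 + 8*r)
k = -131 (k = -3 + 2*(-24 + 8*(-5)) = -3 + 2*(-24 - 40) = -3 + 2*(-64) = -3 - 128 = -131)
S = -131
S² = (-131)² = 17161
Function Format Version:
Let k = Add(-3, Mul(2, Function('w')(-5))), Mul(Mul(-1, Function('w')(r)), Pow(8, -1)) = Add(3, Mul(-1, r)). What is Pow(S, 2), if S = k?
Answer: 17161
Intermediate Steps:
Function('w')(r) = Add(-24, Mul(8, r)) (Function('w')(r) = Mul(-8, Add(3, Mul(-1, r))) = Add(-24, Mul(8, r)))
k = -131 (k = Add(-3, Mul(2, Add(-24, Mul(8, -5)))) = Add(-3, Mul(2, Add(-24, -40))) = Add(-3, Mul(2, -64)) = Add(-3, -128) = -131)
S = -131
Pow(S, 2) = Pow(-131, 2) = 17161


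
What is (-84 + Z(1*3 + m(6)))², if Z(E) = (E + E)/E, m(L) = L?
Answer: 6724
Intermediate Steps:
Z(E) = 2 (Z(E) = (2*E)/E = 2)
(-84 + Z(1*3 + m(6)))² = (-84 + 2)² = (-82)² = 6724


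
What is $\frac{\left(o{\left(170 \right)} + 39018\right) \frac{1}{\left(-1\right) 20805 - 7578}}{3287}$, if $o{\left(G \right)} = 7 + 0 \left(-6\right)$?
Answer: $- \frac{39025}{93294921} \approx -0.0004183$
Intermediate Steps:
$o{\left(G \right)} = 7$ ($o{\left(G \right)} = 7 + 0 = 7$)
$\frac{\left(o{\left(170 \right)} + 39018\right) \frac{1}{\left(-1\right) 20805 - 7578}}{3287} = \frac{\left(7 + 39018\right) \frac{1}{\left(-1\right) 20805 - 7578}}{3287} = \frac{39025}{-20805 - 7578} \cdot \frac{1}{3287} = \frac{39025}{-28383} \cdot \frac{1}{3287} = 39025 \left(- \frac{1}{28383}\right) \frac{1}{3287} = \left(- \frac{39025}{28383}\right) \frac{1}{3287} = - \frac{39025}{93294921}$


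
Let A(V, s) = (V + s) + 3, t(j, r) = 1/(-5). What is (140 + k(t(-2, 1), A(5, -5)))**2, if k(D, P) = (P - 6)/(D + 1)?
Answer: 297025/16 ≈ 18564.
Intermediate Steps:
t(j, r) = -1/5
A(V, s) = 3 + V + s
k(D, P) = (-6 + P)/(1 + D)
(140 + k(t(-2, 1), A(5, -5)))**2 = (140 + (-6 + (3 + 5 - 5))/(1 - 1/5))**2 = (140 + (-6 + 3)/(4/5))**2 = (140 + (5/4)*(-3))**2 = (140 - 15/4)**2 = (545/4)**2 = 297025/16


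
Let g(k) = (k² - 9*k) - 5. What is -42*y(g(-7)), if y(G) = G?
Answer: -4494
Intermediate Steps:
g(k) = -5 + k² - 9*k
-42*y(g(-7)) = -42*(-5 + (-7)² - 9*(-7)) = -42*(-5 + 49 + 63) = -42*107 = -4494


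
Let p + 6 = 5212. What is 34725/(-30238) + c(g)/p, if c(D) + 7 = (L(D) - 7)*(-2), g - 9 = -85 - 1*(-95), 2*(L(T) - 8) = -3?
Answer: -90479889/78709514 ≈ -1.1495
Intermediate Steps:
p = 5206 (p = -6 + 5212 = 5206)
L(T) = 13/2 (L(T) = 8 + (½)*(-3) = 8 - 3/2 = 13/2)
g = 19 (g = 9 + (-85 - 1*(-95)) = 9 + (-85 + 95) = 9 + 10 = 19)
c(D) = -6 (c(D) = -7 + (13/2 - 7)*(-2) = -7 - ½*(-2) = -7 + 1 = -6)
34725/(-30238) + c(g)/p = 34725/(-30238) - 6/5206 = 34725*(-1/30238) - 6*1/5206 = -34725/30238 - 3/2603 = -90479889/78709514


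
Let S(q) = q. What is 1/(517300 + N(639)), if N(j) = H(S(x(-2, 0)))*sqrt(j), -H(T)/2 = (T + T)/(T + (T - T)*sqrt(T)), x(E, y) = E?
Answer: 129325/66899819944 + 3*sqrt(71)/66899819944 ≈ 1.9335e-6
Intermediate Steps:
H(T) = -4 (H(T) = -2*(T + T)/(T + (T - T)*sqrt(T)) = -2*2*T/(T + 0*sqrt(T)) = -2*2*T/(T + 0) = -2*2*T/T = -2*2 = -4)
N(j) = -4*sqrt(j)
1/(517300 + N(639)) = 1/(517300 - 12*sqrt(71))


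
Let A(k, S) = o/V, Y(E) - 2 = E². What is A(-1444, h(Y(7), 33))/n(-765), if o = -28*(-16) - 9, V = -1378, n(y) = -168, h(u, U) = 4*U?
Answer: 439/231504 ≈ 0.0018963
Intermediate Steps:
Y(E) = 2 + E²
o = 439 (o = 448 - 9 = 439)
A(k, S) = -439/1378 (A(k, S) = 439/(-1378) = 439*(-1/1378) = -439/1378)
A(-1444, h(Y(7), 33))/n(-765) = -439/1378/(-168) = -439/1378*(-1/168) = 439/231504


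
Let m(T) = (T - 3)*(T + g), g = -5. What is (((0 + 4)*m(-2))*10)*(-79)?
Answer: -110600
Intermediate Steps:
m(T) = (-5 + T)*(-3 + T) (m(T) = (T - 3)*(T - 5) = (-3 + T)*(-5 + T) = (-5 + T)*(-3 + T))
(((0 + 4)*m(-2))*10)*(-79) = (((0 + 4)*(15 + (-2)² - 8*(-2)))*10)*(-79) = ((4*(15 + 4 + 16))*10)*(-79) = ((4*35)*10)*(-79) = (140*10)*(-79) = 1400*(-79) = -110600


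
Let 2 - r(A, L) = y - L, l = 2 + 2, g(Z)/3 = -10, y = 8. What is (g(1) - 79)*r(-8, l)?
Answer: 218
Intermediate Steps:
g(Z) = -30 (g(Z) = 3*(-10) = -30)
l = 4
r(A, L) = -6 + L (r(A, L) = 2 - (8 - L) = 2 + (-8 + L) = -6 + L)
(g(1) - 79)*r(-8, l) = (-30 - 79)*(-6 + 4) = -109*(-2) = 218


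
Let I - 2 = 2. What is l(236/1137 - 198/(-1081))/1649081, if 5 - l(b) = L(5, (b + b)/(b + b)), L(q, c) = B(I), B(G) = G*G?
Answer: -11/1649081 ≈ -6.6704e-6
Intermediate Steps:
I = 4 (I = 2 + 2 = 4)
B(G) = G**2
L(q, c) = 16 (L(q, c) = 4**2 = 16)
l(b) = -11 (l(b) = 5 - 1*16 = 5 - 16 = -11)
l(236/1137 - 198/(-1081))/1649081 = -11/1649081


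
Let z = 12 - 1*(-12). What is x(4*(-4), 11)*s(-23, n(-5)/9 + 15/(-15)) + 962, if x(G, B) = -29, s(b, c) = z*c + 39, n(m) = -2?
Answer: 2045/3 ≈ 681.67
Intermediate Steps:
z = 24 (z = 12 + 12 = 24)
s(b, c) = 39 + 24*c (s(b, c) = 24*c + 39 = 39 + 24*c)
x(4*(-4), 11)*s(-23, n(-5)/9 + 15/(-15)) + 962 = -29*(39 + 24*(-2/9 + 15/(-15))) + 962 = -29*(39 + 24*(-2*1/9 + 15*(-1/15))) + 962 = -29*(39 + 24*(-2/9 - 1)) + 962 = -29*(39 + 24*(-11/9)) + 962 = -29*(39 - 88/3) + 962 = -29*29/3 + 962 = -841/3 + 962 = 2045/3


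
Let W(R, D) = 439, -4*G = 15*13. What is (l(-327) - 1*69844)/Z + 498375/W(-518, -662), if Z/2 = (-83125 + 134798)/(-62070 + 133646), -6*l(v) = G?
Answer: -2142868303821/45368894 ≈ -47232.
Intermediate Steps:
G = -195/4 (G = -15*13/4 = -¼*195 = -195/4 ≈ -48.750)
l(v) = 65/8 (l(v) = -⅙*(-195/4) = 65/8)
Z = 51673/35788 (Z = 2*((-83125 + 134798)/(-62070 + 133646)) = 2*(51673/71576) = 51673/35788 ≈ 1.4439)
(l(-327) - 1*69844)/Z + 498375/W(-518, -662) = (65/8 - 1*69844)/(51673/35788) + 498375/439 = (65/8 - 69844)*(35788/51673) + 498375*(1/439) = -558687/8*35788/51673 + 498375/439 = -4998572589/103346 + 498375/439 = -2142868303821/45368894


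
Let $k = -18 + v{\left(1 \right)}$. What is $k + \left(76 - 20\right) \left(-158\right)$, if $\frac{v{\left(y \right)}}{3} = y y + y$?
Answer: $-8860$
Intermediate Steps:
$v{\left(y \right)} = 3 y + 3 y^{2}$ ($v{\left(y \right)} = 3 \left(y y + y\right) = 3 \left(y^{2} + y\right) = 3 \left(y + y^{2}\right) = 3 y + 3 y^{2}$)
$k = -12$ ($k = -18 + 3 \cdot 1 \left(1 + 1\right) = -18 + 3 \cdot 1 \cdot 2 = -18 + 6 = -12$)
$k + \left(76 - 20\right) \left(-158\right) = -12 + \left(76 - 20\right) \left(-158\right) = -12 + 56 \left(-158\right) = -12 - 8848 = -8860$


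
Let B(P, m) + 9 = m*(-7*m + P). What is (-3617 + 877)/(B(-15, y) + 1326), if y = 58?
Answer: 2740/23101 ≈ 0.11861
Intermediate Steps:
B(P, m) = -9 + m*(P - 7*m) (B(P, m) = -9 + m*(-7*m + P) = -9 + m*(P - 7*m))
(-3617 + 877)/(B(-15, y) + 1326) = (-3617 + 877)/((-9 - 7*58² - 15*58) + 1326) = -2740/((-9 - 7*3364 - 870) + 1326) = -2740/((-9 - 23548 - 870) + 1326) = -2740/(-24427 + 1326) = -2740/(-23101) = -2740*(-1/23101) = 2740/23101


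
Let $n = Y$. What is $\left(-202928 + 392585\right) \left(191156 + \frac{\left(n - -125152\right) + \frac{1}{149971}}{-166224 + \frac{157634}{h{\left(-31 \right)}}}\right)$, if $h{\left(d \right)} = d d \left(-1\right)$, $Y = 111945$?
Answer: $\frac{434686683273293475904230}{11990098815979} \approx 3.6254 \cdot 10^{10}$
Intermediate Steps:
$n = 111945$
$h{\left(d \right)} = - d^{2}$ ($h{\left(d \right)} = d^{2} \left(-1\right) = - d^{2}$)
$\left(-202928 + 392585\right) \left(191156 + \frac{\left(n - -125152\right) + \frac{1}{149971}}{-166224 + \frac{157634}{h{\left(-31 \right)}}}\right) = \left(-202928 + 392585\right) \left(191156 + \frac{\left(111945 - -125152\right) + \frac{1}{149971}}{-166224 + \frac{157634}{\left(-1\right) \left(-31\right)^{2}}}\right) = 189657 \left(191156 + \frac{\left(111945 + 125152\right) + \frac{1}{149971}}{-166224 + \frac{157634}{\left(-1\right) 961}}\right) = 189657 \left(191156 + \frac{237097 + \frac{1}{149971}}{-166224 + \frac{157634}{-961}}\right) = 189657 \left(191156 + \frac{35557674188}{149971 \left(-166224 + 157634 \left(- \frac{1}{961}\right)\right)}\right) = 189657 \left(191156 + \frac{35557674188}{149971 \left(-166224 - \frac{157634}{961}\right)}\right) = 189657 \left(191156 + \frac{35557674188}{149971 \left(- \frac{159898898}{961}\right)}\right) = 189657 \left(191156 + \frac{35557674188}{149971} \left(- \frac{961}{159898898}\right)\right) = 189657 \left(191156 - \frac{17085462447334}{11990098815979}\right) = 189657 \cdot \frac{2291962243804834390}{11990098815979} = \frac{434686683273293475904230}{11990098815979}$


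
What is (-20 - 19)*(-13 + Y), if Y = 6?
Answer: 273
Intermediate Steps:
(-20 - 19)*(-13 + Y) = (-20 - 19)*(-13 + 6) = -39*(-7) = 273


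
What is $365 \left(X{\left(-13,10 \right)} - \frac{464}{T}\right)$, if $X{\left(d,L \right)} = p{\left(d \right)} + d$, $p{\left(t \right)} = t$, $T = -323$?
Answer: $- \frac{2895910}{323} \approx -8965.7$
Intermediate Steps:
$X{\left(d,L \right)} = 2 d$ ($X{\left(d,L \right)} = d + d = 2 d$)
$365 \left(X{\left(-13,10 \right)} - \frac{464}{T}\right) = 365 \left(2 \left(-13\right) - \frac{464}{-323}\right) = 365 \left(-26 - - \frac{464}{323}\right) = 365 \left(-26 + \frac{464}{323}\right) = 365 \left(- \frac{7934}{323}\right) = - \frac{2895910}{323}$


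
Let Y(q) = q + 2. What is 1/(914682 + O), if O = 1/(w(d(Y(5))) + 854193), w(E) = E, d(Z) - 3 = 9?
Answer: 854205/781325937811 ≈ 1.0933e-6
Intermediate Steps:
Y(q) = 2 + q
d(Z) = 12 (d(Z) = 3 + 9 = 12)
O = 1/854205 (O = 1/(12 + 854193) = 1/854205 ≈ 1.1707e-6)
1/(914682 + O) = 1/(914682 + 1/854205) = 1/(781325937811/854205) = 854205/781325937811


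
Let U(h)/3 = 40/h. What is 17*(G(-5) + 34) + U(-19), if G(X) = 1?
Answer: 11185/19 ≈ 588.68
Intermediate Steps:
U(h) = 120/h (U(h) = 3*(40/h) = 120/h)
17*(G(-5) + 34) + U(-19) = 17*(1 + 34) + 120/(-19) = 17*35 + 120*(-1/19) = 595 - 120/19 = 11185/19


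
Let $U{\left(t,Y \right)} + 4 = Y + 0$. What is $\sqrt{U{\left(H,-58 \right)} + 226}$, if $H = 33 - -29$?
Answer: $2 \sqrt{41} \approx 12.806$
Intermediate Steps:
$H = 62$ ($H = 33 + 29 = 62$)
$U{\left(t,Y \right)} = -4 + Y$ ($U{\left(t,Y \right)} = -4 + \left(Y + 0\right) = -4 + Y$)
$\sqrt{U{\left(H,-58 \right)} + 226} = \sqrt{\left(-4 - 58\right) + 226} = \sqrt{-62 + 226} = \sqrt{164} = 2 \sqrt{41}$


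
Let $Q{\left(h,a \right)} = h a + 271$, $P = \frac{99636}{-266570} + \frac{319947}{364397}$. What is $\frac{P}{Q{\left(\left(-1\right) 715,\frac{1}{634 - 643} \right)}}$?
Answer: $\frac{504383193}{350538982090} \approx 0.0014389$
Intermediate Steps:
$P = \frac{56042577}{111141085}$ ($P = 99636 \left(- \frac{1}{266570}\right) + 319947 \cdot \frac{1}{364397} = - \frac{114}{305} + \frac{319947}{364397} = \frac{56042577}{111141085} \approx 0.50425$)
$Q{\left(h,a \right)} = 271 + a h$ ($Q{\left(h,a \right)} = a h + 271 = 271 + a h$)
$\frac{P}{Q{\left(\left(-1\right) 715,\frac{1}{634 - 643} \right)}} = \frac{56042577}{111141085 \left(271 + \frac{\left(-1\right) 715}{634 - 643}\right)} = \frac{56042577}{111141085 \left(271 + \frac{1}{634 - 643} \left(-715\right)\right)} = \frac{56042577}{111141085 \left(271 + \frac{1}{-9} \left(-715\right)\right)} = \frac{56042577}{111141085 \left(271 - - \frac{715}{9}\right)} = \frac{56042577}{111141085 \left(271 + \frac{715}{9}\right)} = \frac{56042577}{111141085 \cdot \frac{3154}{9}} = \frac{56042577}{111141085} \cdot \frac{9}{3154} = \frac{504383193}{350538982090}$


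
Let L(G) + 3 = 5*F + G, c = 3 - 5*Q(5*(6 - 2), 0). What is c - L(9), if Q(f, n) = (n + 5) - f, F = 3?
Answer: 57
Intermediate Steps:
Q(f, n) = 5 + n - f (Q(f, n) = (5 + n) - f = 5 + n - f)
c = 78 (c = 3 - 5*(5 + 0 - 5*(6 - 2)) = 3 - 5*(5 + 0 - 5*4) = 3 - 5*(5 + 0 - 1*20) = 3 - 5*(5 + 0 - 20) = 3 - 5*(-15) = 3 + 75 = 78)
L(G) = 12 + G (L(G) = -3 + (5*3 + G) = -3 + (15 + G) = 12 + G)
c - L(9) = 78 - (12 + 9) = 78 - 1*21 = 78 - 21 = 57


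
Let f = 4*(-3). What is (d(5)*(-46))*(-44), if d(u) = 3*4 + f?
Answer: 0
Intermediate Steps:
f = -12
d(u) = 0 (d(u) = 3*4 - 12 = 12 - 12 = 0)
(d(5)*(-46))*(-44) = (0*(-46))*(-44) = 0*(-44) = 0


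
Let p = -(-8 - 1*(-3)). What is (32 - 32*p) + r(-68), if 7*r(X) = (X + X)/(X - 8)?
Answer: -16990/133 ≈ -127.74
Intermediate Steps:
r(X) = 2*X/(7*(-8 + X)) (r(X) = ((X + X)/(X - 8))/7 = ((2*X)/(-8 + X))/7 = (2*X/(-8 + X))/7 = 2*X/(7*(-8 + X)))
p = 5 (p = -(-8 + 3) = -1*(-5) = 5)
(32 - 32*p) + r(-68) = (32 - 32*5) + (2/7)*(-68)/(-8 - 68) = (32 - 160) + (2/7)*(-68)/(-76) = -128 + (2/7)*(-68)*(-1/76) = -128 + 34/133 = -16990/133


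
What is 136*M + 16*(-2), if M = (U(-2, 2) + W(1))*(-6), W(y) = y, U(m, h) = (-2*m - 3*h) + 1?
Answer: -32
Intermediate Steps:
U(m, h) = 1 - 3*h - 2*m (U(m, h) = (-3*h - 2*m) + 1 = 1 - 3*h - 2*m)
M = 0 (M = ((1 - 3*2 - 2*(-2)) + 1)*(-6) = ((1 - 6 + 4) + 1)*(-6) = (-1 + 1)*(-6) = 0*(-6) = 0)
136*M + 16*(-2) = 136*0 + 16*(-2) = 0 - 32 = -32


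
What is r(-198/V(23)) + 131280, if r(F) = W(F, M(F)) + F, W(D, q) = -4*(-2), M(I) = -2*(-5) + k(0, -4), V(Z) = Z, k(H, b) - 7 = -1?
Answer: 3019426/23 ≈ 1.3128e+5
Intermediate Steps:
k(H, b) = 6 (k(H, b) = 7 - 1 = 6)
M(I) = 16 (M(I) = -2*(-5) + 6 = 10 + 6 = 16)
W(D, q) = 8
r(F) = 8 + F
r(-198/V(23)) + 131280 = (8 - 198/23) + 131280 = -14/23 + 131280 = 3019426/23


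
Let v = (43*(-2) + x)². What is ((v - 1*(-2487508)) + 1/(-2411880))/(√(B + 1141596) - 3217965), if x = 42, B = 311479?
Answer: -1288095653213261789/1665048961556214800 - 6004240194719*√58123/4995146884668644400 ≈ -0.77390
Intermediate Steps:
v = 1936 (v = (43*(-2) + 42)² = (-86 + 42)² = (-44)² = 1936)
((v - 1*(-2487508)) + 1/(-2411880))/(√(B + 1141596) - 3217965) = ((1936 - 1*(-2487508)) + 1/(-2411880))/(√(311479 + 1141596) - 3217965) = ((1936 + 2487508) - 1/2411880)/(√1453075 - 3217965) = (2489444 - 1/2411880)/(5*√58123 - 3217965) = 6004240194719/(2411880*(-3217965 + 5*√58123))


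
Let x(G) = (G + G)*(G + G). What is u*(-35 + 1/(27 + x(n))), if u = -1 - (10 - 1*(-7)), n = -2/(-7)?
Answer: 842688/1339 ≈ 629.34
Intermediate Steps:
n = 2/7 (n = -2*(-⅐) = 2/7 ≈ 0.28571)
x(G) = 4*G² (x(G) = (2*G)*(2*G) = 4*G²)
u = -18 (u = -1 - (10 + 7) = -1 - 1*17 = -1 - 17 = -18)
u*(-35 + 1/(27 + x(n))) = -18*(-35 + 1/(27 + 4*(2/7)²)) = -18*(-35 + 1/(27 + 4*(4/49))) = -18*(-35 + 1/(27 + 16/49)) = -18*(-35 + 1/(1339/49)) = -18*(-35 + 49/1339) = -18*(-46816/1339) = 842688/1339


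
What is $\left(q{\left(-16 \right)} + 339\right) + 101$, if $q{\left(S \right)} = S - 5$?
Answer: $419$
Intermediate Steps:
$q{\left(S \right)} = -5 + S$
$\left(q{\left(-16 \right)} + 339\right) + 101 = \left(\left(-5 - 16\right) + 339\right) + 101 = \left(-21 + 339\right) + 101 = 318 + 101 = 419$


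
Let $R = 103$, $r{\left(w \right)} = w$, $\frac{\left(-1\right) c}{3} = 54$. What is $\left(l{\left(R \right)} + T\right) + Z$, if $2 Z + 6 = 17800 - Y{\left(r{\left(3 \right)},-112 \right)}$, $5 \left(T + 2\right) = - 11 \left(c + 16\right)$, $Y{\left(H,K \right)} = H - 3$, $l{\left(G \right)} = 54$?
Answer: $\frac{46351}{5} \approx 9270.2$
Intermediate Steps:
$c = -162$ ($c = \left(-3\right) 54 = -162$)
$Y{\left(H,K \right)} = -3 + H$
$T = \frac{1596}{5}$ ($T = -2 + \frac{\left(-11\right) \left(-162 + 16\right)}{5} = -2 + \frac{\left(-11\right) \left(-146\right)}{5} = -2 + \frac{1}{5} \cdot 1606 = -2 + \frac{1606}{5} = \frac{1596}{5} \approx 319.2$)
$Z = 8897$ ($Z = -3 + \frac{17800 - \left(-3 + 3\right)}{2} = -3 + \frac{17800 - 0}{2} = -3 + \frac{17800 + 0}{2} = -3 + \frac{1}{2} \cdot 17800 = -3 + 8900 = 8897$)
$\left(l{\left(R \right)} + T\right) + Z = \left(54 + \frac{1596}{5}\right) + 8897 = \frac{1866}{5} + 8897 = \frac{46351}{5}$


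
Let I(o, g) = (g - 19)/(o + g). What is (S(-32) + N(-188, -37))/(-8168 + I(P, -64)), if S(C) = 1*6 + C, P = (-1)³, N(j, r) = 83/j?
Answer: 323115/99797356 ≈ 0.0032377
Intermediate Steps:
P = -1
I(o, g) = (-19 + g)/(g + o)
S(C) = 6 + C
(S(-32) + N(-188, -37))/(-8168 + I(P, -64)) = ((6 - 32) + 83/(-188))/(-8168 + (-19 - 64)/(-64 - 1)) = (-26 + 83*(-1/188))/(-8168 - 83/(-65)) = (-26 - 83/188)/(-8168 - 1/65*(-83)) = -4971/(188*(-8168 + 83/65)) = -4971/(188*(-530837/65)) = -4971/188*(-65/530837) = 323115/99797356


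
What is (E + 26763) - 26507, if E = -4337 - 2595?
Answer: -6676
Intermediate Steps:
E = -6932
(E + 26763) - 26507 = (-6932 + 26763) - 26507 = 19831 - 26507 = -6676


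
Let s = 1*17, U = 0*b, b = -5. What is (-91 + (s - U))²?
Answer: 5476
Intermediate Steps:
U = 0 (U = 0*(-5) = 0)
s = 17
(-91 + (s - U))² = (-91 + (17 - 1*0))² = (-91 + (17 + 0))² = (-91 + 17)² = (-74)² = 5476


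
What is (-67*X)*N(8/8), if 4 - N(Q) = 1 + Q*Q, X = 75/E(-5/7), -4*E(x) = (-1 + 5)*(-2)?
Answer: -5025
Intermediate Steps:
E(x) = 2 (E(x) = -(-1 + 5)*(-2)/4 = -(-2) = -¼*(-8) = 2)
X = 75/2 ≈ 37.500
N(Q) = 3 - Q² (N(Q) = 4 - (1 + Q*Q) = 4 - (1 + Q²) = 4 + (-1 - Q²) = 3 - Q²)
(-67*X)*N(8/8) = (-67*75/2)*(3 - (8/8)²) = -5025*(3 - (8*(⅛))²)/2 = -5025*(3 - 1*1²)/2 = -5025*(3 - 1*1)/2 = -5025*(3 - 1)/2 = -5025/2*2 = -5025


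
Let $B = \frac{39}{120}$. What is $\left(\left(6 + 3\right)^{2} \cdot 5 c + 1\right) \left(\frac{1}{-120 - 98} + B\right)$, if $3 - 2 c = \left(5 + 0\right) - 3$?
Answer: $\frac{568579}{8720} \approx 65.204$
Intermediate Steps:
$c = \frac{1}{2}$ ($c = \frac{3}{2} - \frac{\left(5 + 0\right) - 3}{2} = \frac{3}{2} - \frac{5 - 3}{2} = \frac{3}{2} - 1 = \frac{1}{2} \approx 0.5$)
$B = \frac{13}{40}$ ($B = 39 \cdot \frac{1}{120} = \frac{13}{40} \approx 0.325$)
$\left(\left(6 + 3\right)^{2} \cdot 5 c + 1\right) \left(\frac{1}{-120 - 98} + B\right) = \left(\left(6 + 3\right)^{2} \cdot 5 \cdot \frac{1}{2} + 1\right) \left(\frac{1}{-120 - 98} + \frac{13}{40}\right) = \left(9^{2} \cdot 5 \cdot \frac{1}{2} + 1\right) \left(\frac{1}{-218} + \frac{13}{40}\right) = \left(81 \cdot 5 \cdot \frac{1}{2} + 1\right) \left(- \frac{1}{218} + \frac{13}{40}\right) = \left(405 \cdot \frac{1}{2} + 1\right) \frac{1397}{4360} = \left(\frac{405}{2} + 1\right) \frac{1397}{4360} = \frac{407}{2} \cdot \frac{1397}{4360} = \frac{568579}{8720}$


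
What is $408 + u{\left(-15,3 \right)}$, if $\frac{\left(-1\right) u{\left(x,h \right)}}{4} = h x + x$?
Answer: $648$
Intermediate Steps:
$u{\left(x,h \right)} = - 4 x - 4 h x$ ($u{\left(x,h \right)} = - 4 \left(h x + x\right) = - 4 \left(x + h x\right) = - 4 x - 4 h x$)
$408 + u{\left(-15,3 \right)} = 408 - - 60 \left(1 + 3\right) = 408 - \left(-60\right) 4 = 408 + 240 = 648$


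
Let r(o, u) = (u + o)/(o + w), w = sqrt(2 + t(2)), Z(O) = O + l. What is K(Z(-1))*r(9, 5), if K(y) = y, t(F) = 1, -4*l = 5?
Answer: -189/52 + 21*sqrt(3)/52 ≈ -2.9351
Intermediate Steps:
l = -5/4 (l = -1/4*5 = -5/4 ≈ -1.2500)
Z(O) = -5/4 + O (Z(O) = O - 5/4 = -5/4 + O)
w = sqrt(3) (w = sqrt(2 + 1) = sqrt(3) ≈ 1.7320)
r(o, u) = (o + u)/(o + sqrt(3)) (r(o, u) = (u + o)/(o + sqrt(3)) = (o + u)/(o + sqrt(3)))
K(Z(-1))*r(9, 5) = (-5/4 - 1)*((9 + 5)/(9 + sqrt(3))) = -9*14/(4*(9 + sqrt(3))) = -63/(2*(9 + sqrt(3)))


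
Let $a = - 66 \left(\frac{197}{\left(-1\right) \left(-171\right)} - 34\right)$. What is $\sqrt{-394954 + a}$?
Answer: $\frac{2 i \sqrt{319040457}}{57} \approx 626.73 i$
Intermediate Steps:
$a = \frac{123574}{57}$ ($a = - 66 \left(\frac{197}{171} - 34\right) = \left(-66\right) \left(- \frac{5617}{171}\right) = \frac{123574}{57} \approx 2168.0$)
$\sqrt{-394954 + a} = \sqrt{-394954 + \frac{123574}{57}} = \sqrt{- \frac{22388804}{57}} = \frac{2 i \sqrt{319040457}}{57}$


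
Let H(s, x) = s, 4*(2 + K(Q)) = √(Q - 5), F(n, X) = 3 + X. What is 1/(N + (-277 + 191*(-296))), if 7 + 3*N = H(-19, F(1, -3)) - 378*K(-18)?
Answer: -2036508/115205400307 + 1134*I*√23/115205400307 ≈ -1.7677e-5 + 4.7207e-8*I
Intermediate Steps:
K(Q) = -2 + √(-5 + Q)/4 (K(Q) = -2 + √(Q - 5)/4 = -2 + √(-5 + Q)/4)
N = 730/3 - 63*I*√23/2 (N = -7/3 + (-19 - 378*(-2 + √(-5 - 18)/4))/3 = -7/3 + (-19 - 378*(-2 + √(-23)/4))/3 = -7/3 + (-19 - 378*(-2 + (I*√23)/4))/3 = -7/3 + (-19 - 378*(-2 + I*√23/4))/3 = -7/3 + (-19 + (756 - 189*I*√23/2))/3 = -7/3 + (737 - 189*I*√23/2)/3 = -7/3 + (737/3 - 63*I*√23/2) = 730/3 - 63*I*√23/2 ≈ 243.33 - 151.07*I)
1/(N + (-277 + 191*(-296))) = 1/((730/3 - 63*I*√23/2) + (-277 + 191*(-296))) = 1/((730/3 - 63*I*√23/2) + (-277 - 56536)) = 1/((730/3 - 63*I*√23/2) - 56813) = 1/(-169709/3 - 63*I*√23/2)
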